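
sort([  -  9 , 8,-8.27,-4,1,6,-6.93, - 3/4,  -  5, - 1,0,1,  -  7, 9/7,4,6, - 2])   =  [ - 9,-8.27,  -  7, - 6.93, - 5,  -  4,-2,  -  1,-3/4,0,1, 1, 9/7, 4,  6, 6,8 ]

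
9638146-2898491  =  6739655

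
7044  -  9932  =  -2888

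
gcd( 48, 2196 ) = 12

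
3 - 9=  - 6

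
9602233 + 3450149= 13052382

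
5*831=4155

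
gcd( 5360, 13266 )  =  134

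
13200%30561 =13200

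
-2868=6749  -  9617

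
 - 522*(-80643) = 42095646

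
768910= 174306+594604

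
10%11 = 10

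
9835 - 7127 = 2708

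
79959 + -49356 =30603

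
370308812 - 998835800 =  - 628526988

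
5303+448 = 5751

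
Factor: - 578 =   -  2^1*17^2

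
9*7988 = 71892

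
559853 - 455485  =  104368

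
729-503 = 226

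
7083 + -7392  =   - 309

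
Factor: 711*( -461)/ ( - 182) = 2^( - 1 )*3^2*7^( - 1) *13^( - 1) * 79^1* 461^1 = 327771/182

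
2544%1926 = 618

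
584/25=584/25=23.36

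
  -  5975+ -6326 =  - 12301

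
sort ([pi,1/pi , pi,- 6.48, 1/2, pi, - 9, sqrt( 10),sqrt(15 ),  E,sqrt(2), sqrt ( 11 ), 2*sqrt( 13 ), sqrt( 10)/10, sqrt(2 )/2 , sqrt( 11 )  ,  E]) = [-9, - 6.48, sqrt(10)/10, 1/pi,1/2,sqrt(2) /2 , sqrt(2 ), E,E, pi,pi,pi,  sqrt(10), sqrt(11 ), sqrt(11), sqrt (15 ),2 * sqrt ( 13 )]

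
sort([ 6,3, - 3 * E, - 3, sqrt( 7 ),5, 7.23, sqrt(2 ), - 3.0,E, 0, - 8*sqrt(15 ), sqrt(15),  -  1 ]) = [ - 8*sqrt( 15 ) , - 3*E, - 3, - 3.0, - 1,0,sqrt(2), sqrt(7),E,3, sqrt( 15 ) , 5, 6,7.23] 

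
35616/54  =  5936/9 = 659.56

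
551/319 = 19/11  =  1.73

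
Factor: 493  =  17^1*29^1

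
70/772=35/386 =0.09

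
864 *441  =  381024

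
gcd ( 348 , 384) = 12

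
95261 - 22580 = 72681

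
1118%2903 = 1118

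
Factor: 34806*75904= 2641914624 =2^8*3^1*593^1*5801^1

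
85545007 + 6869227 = 92414234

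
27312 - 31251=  - 3939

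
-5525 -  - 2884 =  - 2641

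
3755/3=3755/3 = 1251.67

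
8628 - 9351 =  - 723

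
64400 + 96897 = 161297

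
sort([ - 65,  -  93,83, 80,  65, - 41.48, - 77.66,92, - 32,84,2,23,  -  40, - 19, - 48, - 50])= [ - 93, - 77.66, - 65,-50,-48, - 41.48,  -  40, - 32, - 19,2,23,65, 80 , 83,84,92]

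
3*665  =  1995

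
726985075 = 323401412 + 403583663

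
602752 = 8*75344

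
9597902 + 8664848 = 18262750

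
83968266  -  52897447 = 31070819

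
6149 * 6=36894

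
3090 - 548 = 2542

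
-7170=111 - 7281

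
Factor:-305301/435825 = - 683/975 = - 3^(  -  1)*5^( - 2 )*13^( - 1 )*683^1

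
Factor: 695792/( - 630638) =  - 2^3*43^ ( - 1)*7333^(  -  1 )*43487^1 =- 347896/315319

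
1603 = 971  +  632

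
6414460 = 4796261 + 1618199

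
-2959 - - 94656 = 91697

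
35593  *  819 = 29150667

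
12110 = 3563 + 8547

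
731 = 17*43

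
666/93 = 7 + 5/31 =7.16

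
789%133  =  124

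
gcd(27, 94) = 1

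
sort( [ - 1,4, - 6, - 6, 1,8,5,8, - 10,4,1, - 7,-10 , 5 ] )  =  [ - 10, - 10, - 7, - 6, - 6,-1,1, 1, 4 , 4,5,5,8, 8]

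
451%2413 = 451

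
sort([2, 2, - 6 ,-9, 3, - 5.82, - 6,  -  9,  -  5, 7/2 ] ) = [ - 9, - 9, - 6, - 6, - 5.82, - 5,2, 2, 3,7/2 ]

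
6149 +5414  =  11563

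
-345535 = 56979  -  402514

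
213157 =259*823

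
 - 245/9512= - 245/9512 = - 0.03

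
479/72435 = 479/72435 = 0.01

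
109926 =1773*62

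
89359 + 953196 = 1042555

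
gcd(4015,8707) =1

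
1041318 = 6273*166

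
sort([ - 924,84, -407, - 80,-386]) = [ - 924, - 407, - 386, - 80,84]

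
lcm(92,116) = 2668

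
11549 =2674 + 8875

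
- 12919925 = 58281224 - 71201149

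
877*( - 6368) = -5584736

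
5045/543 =9 + 158/543 =9.29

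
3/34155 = 1/11385 = 0.00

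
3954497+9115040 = 13069537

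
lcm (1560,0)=0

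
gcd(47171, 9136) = 1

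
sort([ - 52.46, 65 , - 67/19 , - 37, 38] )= [ - 52.46, - 37, - 67/19,38, 65 ] 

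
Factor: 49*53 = 7^2*53^1 = 2597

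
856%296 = 264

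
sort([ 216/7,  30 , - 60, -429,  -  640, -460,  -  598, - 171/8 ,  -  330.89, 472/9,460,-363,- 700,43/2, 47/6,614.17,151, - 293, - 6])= [-700,  -  640,-598,  -  460, - 429,-363, - 330.89, - 293, - 60, - 171/8, - 6 , 47/6, 43/2,30,216/7,472/9,  151,460,614.17]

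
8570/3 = 8570/3=2856.67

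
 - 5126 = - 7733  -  -2607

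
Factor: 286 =2^1*11^1*13^1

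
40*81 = 3240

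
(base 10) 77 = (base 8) 115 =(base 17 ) 49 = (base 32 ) 2D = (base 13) 5c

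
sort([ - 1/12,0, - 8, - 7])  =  [ - 8, -7, - 1/12,0] 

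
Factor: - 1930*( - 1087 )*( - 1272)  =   - 2^4*3^1*5^1*53^1*193^1*1087^1 = - 2668541520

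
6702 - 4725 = 1977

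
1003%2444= 1003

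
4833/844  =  5+613/844= 5.73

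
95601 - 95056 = 545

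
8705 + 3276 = 11981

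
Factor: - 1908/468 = -13^( - 1 )*53^1 = - 53/13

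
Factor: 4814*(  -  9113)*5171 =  - 2^1*13^1*29^1*83^1* 701^1 * 5171^1=- 226851676922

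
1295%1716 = 1295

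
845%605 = 240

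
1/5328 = 1/5328 = 0.00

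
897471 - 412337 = 485134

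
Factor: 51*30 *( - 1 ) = -2^1*3^2 * 5^1*17^1 = - 1530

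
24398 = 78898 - 54500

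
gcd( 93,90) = 3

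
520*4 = 2080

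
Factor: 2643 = 3^1*881^1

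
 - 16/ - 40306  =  8/20153 = 0.00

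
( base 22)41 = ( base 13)6b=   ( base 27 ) 38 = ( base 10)89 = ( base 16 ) 59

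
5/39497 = 5/39497 = 0.00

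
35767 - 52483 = - 16716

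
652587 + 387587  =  1040174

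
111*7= 777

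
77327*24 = 1855848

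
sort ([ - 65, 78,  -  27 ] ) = [ - 65,  -  27,78] 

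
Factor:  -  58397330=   -  2^1 * 5^1 *1619^1*3607^1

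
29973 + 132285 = 162258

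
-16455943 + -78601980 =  - 95057923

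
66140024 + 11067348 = 77207372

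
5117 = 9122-4005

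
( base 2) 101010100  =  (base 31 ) AU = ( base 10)340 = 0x154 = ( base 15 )17A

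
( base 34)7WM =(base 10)9202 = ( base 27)cgm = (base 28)BKI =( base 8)21762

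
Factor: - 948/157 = -2^2*3^1 * 79^1 *157^( - 1 ) 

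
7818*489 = 3823002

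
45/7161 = 15/2387 = 0.01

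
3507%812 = 259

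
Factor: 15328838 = 2^1 * 7^1*173^1*6329^1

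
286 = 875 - 589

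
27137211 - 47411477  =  -20274266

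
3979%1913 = 153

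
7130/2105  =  3 + 163/421 = 3.39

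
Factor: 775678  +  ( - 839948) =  - 2^1*5^1*6427^1 = -64270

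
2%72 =2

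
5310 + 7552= 12862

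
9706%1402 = 1294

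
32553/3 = 10851= 10851.00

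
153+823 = 976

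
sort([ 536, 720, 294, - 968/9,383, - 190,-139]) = [-190 ,  -  139,- 968/9, 294, 383,536,720]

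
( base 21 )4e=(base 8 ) 142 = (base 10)98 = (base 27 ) 3h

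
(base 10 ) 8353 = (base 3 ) 102110101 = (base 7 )33232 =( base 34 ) 77N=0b10000010100001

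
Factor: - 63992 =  - 2^3*19^1*421^1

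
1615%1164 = 451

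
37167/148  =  251 + 19/148 = 251.13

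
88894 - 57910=30984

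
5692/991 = 5692/991 = 5.74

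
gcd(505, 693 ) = 1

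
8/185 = 8/185 = 0.04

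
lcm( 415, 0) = 0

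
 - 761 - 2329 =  - 3090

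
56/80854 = 28/40427 = 0.00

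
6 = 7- 1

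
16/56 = 2/7 = 0.29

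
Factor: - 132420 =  - 2^2*3^1 * 5^1*2207^1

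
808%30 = 28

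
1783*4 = 7132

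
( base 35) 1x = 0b1000100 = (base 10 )68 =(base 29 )2a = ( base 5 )233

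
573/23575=573/23575 =0.02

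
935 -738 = 197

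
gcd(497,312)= 1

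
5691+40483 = 46174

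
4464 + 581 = 5045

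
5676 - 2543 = 3133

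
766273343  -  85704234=680569109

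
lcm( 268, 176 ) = 11792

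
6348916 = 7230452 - 881536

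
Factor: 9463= 9463^1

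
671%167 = 3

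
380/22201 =380/22201 = 0.02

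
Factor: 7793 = 7793^1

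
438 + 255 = 693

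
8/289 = 8/289 = 0.03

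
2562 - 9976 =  -7414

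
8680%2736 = 472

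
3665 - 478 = 3187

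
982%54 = 10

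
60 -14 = 46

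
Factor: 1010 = 2^1*5^1*101^1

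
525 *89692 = 47088300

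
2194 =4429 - 2235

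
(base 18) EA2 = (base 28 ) 60E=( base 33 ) 4aw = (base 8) 11156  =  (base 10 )4718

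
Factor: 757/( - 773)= - 757^1*773^( - 1) 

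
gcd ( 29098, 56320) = 2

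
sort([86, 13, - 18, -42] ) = [ - 42,-18, 13 , 86 ]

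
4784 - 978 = 3806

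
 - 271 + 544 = 273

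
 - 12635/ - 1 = 12635 + 0/1 = 12635.00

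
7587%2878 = 1831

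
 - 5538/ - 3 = 1846+0/1 = 1846.00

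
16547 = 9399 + 7148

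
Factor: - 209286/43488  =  -77/16 =-  2^( - 4 )*7^1 * 11^1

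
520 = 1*520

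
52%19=14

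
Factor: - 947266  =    -  2^1*473633^1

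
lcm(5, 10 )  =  10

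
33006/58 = 569 + 2/29 = 569.07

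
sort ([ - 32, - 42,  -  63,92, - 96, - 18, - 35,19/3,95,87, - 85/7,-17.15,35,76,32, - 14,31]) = [ - 96, - 63,-42, - 35, - 32, - 18, - 17.15  , - 14, -85/7,19/3,31,32,35,76,87,92,95]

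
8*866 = 6928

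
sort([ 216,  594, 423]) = [216,423, 594 ] 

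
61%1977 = 61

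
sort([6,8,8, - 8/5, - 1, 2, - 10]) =[-10 , - 8/5,- 1,2,6,  8, 8]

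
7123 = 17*419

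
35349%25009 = 10340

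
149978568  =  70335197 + 79643371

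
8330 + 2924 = 11254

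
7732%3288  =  1156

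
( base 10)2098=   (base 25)38n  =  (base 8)4062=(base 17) 747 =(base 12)126A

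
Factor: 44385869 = 11^1*4035079^1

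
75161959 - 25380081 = 49781878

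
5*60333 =301665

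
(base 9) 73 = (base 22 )30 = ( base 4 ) 1002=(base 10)66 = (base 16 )42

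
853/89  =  9 + 52/89  =  9.58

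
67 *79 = 5293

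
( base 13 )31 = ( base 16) 28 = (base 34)16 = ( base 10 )40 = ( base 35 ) 15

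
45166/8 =22583/4=5645.75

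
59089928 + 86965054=146054982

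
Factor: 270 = 2^1*3^3* 5^1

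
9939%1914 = 369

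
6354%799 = 761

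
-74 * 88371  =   - 6539454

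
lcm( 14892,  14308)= 729708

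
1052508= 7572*139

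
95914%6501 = 4900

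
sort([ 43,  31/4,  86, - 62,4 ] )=[ - 62, 4, 31/4 , 43 , 86 ] 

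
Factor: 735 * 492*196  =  2^4*3^2*5^1*7^4*41^1 = 70877520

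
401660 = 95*4228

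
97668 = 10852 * 9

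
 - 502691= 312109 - 814800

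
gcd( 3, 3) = 3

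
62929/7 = 8989+ 6/7 =8989.86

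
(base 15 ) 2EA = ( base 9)824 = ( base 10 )670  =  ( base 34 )JO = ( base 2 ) 1010011110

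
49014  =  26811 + 22203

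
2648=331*8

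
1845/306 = 6 + 1/34= 6.03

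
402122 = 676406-274284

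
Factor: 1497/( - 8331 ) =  - 499/2777 = - 499^1*2777^( - 1 ) 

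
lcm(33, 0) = 0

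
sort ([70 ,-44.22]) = [ - 44.22,70] 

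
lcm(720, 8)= 720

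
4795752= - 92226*( - 52) 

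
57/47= 1 + 10/47  =  1.21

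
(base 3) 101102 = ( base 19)EF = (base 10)281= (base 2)100011001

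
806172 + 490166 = 1296338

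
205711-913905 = -708194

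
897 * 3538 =3173586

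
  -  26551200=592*( - 44850 ) 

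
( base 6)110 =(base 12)36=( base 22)1K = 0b101010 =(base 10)42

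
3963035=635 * 6241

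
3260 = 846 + 2414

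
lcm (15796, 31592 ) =31592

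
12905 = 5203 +7702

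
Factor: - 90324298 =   -  2^1*17^1*157^1*16921^1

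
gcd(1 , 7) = 1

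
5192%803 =374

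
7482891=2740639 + 4742252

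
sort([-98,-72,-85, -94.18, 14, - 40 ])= [ - 98, - 94.18, -85,  -  72, - 40, 14]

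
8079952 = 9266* 872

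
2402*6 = 14412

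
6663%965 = 873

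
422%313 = 109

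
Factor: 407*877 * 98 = 2^1 * 7^2 * 11^1*37^1 * 877^1 = 34980022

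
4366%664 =382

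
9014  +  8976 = 17990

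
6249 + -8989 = -2740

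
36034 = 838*43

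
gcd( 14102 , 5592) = 2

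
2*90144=180288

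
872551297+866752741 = 1739304038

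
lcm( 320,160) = 320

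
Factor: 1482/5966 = 39/157 =3^1*13^1 * 157^( - 1) 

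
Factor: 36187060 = 2^2*5^1*7^1*13^1*59^1*337^1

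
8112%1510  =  562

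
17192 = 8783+8409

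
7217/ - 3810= -7217/3810 = -1.89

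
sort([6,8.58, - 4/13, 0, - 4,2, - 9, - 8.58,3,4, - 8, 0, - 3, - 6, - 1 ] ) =[-9,-8.58,  -  8, - 6, - 4,  -  3, - 1, -4/13,  0,0,2,3,4, 6,8.58 ]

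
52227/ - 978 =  - 54+195/326= - 53.40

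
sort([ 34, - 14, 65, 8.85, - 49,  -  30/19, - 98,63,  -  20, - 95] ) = [  -  98,-95, - 49,-20,-14, - 30/19 , 8.85,34 , 63,65] 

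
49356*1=49356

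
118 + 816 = 934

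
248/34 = 7+5/17=7.29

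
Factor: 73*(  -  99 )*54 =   -  2^1*3^5*11^1*73^1= - 390258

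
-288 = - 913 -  - 625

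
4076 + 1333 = 5409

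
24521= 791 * 31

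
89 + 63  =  152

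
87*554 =48198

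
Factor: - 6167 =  - 7^1*881^1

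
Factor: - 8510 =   -  2^1*5^1*23^1*37^1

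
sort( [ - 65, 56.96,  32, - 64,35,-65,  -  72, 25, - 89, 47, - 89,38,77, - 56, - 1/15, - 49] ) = [-89,-89, - 72, - 65, - 65 , - 64 , - 56, - 49, -1/15,25,32,  35,38, 47, 56.96, 77]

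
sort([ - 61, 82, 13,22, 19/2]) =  [ - 61, 19/2, 13,22, 82]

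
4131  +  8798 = 12929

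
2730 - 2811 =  - 81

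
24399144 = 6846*3564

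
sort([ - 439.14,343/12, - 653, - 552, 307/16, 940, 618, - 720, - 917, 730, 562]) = [ - 917,-720,  -  653, - 552, -439.14,  307/16,343/12, 562,618, 730,940]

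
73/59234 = 73/59234 = 0.00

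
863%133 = 65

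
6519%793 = 175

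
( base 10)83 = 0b1010011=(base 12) 6B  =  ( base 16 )53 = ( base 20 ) 43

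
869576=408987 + 460589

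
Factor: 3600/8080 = 3^2*5^1*101^ ( - 1 ) =45/101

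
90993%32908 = 25177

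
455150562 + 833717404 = 1288867966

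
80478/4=20119+1/2 = 20119.50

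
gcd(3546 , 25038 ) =18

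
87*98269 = 8549403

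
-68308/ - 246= 277 + 83/123 = 277.67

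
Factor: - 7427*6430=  - 47755610 = -2^1*5^1*7^1*643^1*1061^1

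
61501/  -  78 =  - 789 + 41/78 = - 788.47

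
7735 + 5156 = 12891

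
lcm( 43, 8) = 344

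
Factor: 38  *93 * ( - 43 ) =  - 151962 = - 2^1*3^1*19^1*31^1*43^1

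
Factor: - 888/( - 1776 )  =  2^( - 1) = 1/2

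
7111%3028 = 1055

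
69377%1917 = 365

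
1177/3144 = 1177/3144 = 0.37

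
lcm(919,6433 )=6433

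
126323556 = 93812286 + 32511270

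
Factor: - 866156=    - 2^2*79^1 * 2741^1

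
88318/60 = 44159/30= 1471.97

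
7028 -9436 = - 2408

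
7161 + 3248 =10409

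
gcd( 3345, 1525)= 5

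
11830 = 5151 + 6679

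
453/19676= 453/19676 = 0.02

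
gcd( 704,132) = 44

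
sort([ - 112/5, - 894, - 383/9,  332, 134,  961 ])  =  [-894, - 383/9, - 112/5, 134, 332,961]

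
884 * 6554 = 5793736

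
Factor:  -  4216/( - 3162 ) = 2^2*3^( - 1) = 4/3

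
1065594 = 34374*31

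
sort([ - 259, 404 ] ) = [ - 259 , 404 ] 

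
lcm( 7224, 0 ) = 0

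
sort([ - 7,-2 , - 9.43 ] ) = [ - 9.43,  -  7, - 2]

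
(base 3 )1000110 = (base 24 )16L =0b1011100101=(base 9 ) 1013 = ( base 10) 741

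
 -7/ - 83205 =7/83205=0.00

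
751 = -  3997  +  4748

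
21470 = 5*4294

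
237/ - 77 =- 237/77 = -  3.08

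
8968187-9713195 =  - 745008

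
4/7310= 2/3655 = 0.00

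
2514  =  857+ 1657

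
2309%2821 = 2309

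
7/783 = 7/783 = 0.01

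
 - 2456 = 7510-9966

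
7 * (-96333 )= -674331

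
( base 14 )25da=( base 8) 15004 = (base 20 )GD0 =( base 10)6660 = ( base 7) 25263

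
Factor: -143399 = - 193^1*743^1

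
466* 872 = 406352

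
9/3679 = 9/3679 = 0.00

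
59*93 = 5487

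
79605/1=79605=79605.00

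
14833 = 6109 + 8724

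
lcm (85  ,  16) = 1360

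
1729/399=4 + 1/3 = 4.33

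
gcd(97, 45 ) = 1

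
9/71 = 9/71 = 0.13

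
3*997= 2991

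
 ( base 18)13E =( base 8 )610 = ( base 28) e0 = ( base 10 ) 392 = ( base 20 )JC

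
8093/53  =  8093/53 = 152.70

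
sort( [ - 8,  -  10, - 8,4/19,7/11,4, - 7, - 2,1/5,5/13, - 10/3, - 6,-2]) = [ - 10, - 8, - 8, - 7, - 6, - 10/3, - 2, - 2,1/5,  4/19,5/13,7/11 , 4]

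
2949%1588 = 1361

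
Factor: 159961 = 19^1*8419^1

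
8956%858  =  376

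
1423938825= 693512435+730426390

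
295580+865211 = 1160791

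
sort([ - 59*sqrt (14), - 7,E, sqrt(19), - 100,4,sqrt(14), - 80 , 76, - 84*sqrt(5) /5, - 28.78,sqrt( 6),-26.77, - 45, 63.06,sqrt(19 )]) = [  -  59*sqrt(14), - 100,  -  80,- 45, - 84*sqrt(5)/5, - 28.78, - 26.77, - 7, sqrt( 6),E, sqrt(14),4,  sqrt(19),sqrt(19), 63.06,76] 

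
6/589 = 6/589 = 0.01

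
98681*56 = 5526136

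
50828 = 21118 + 29710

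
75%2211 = 75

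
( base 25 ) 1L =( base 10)46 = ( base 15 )31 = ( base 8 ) 56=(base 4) 232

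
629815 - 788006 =  -  158191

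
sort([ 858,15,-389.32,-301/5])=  [-389.32, - 301/5,15, 858]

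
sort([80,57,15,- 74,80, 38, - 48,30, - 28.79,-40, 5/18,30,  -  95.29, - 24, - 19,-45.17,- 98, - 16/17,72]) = [ - 98 , - 95.29 ,-74, - 48,-45.17,  -  40, - 28.79, - 24, - 19, - 16/17, 5/18,15,30,30,38, 57,72,80,  80 ]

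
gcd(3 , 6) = 3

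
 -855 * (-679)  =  580545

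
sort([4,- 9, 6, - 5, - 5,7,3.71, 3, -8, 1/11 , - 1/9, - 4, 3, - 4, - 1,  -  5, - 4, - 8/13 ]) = [ - 9,  -  8, - 5, - 5, - 5,-4,-4,-4, - 1, - 8/13,-1/9, 1/11, 3,  3, 3.71, 4,6, 7]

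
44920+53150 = 98070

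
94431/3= 31477 = 31477.00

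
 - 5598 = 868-6466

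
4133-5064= -931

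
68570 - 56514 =12056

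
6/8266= 3/4133 = 0.00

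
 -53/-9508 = 53/9508= 0.01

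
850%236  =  142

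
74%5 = 4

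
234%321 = 234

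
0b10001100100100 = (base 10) 8996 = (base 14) 33C8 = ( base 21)K88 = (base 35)7c1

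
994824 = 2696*369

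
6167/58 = 106 + 19/58 = 106.33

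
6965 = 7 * 995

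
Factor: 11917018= 2^1*107^1*233^1*239^1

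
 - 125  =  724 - 849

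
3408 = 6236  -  2828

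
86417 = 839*103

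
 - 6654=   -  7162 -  - 508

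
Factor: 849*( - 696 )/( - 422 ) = 295452/211=2^2*3^2*29^1 * 211^ ( - 1 ) *283^1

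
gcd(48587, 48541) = 1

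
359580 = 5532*65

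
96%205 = 96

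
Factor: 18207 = 3^2 * 7^1*17^2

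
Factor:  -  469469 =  - 7^2*11^1*13^1 * 67^1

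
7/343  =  1/49 = 0.02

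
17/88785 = 17/88785 = 0.00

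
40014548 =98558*406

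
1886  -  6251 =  - 4365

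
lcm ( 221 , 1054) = 13702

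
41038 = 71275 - 30237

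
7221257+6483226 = 13704483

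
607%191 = 34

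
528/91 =5 + 73/91 = 5.80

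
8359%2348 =1315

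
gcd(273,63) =21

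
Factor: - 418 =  - 2^1*11^1*19^1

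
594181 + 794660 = 1388841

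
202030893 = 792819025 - 590788132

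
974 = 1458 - 484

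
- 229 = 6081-6310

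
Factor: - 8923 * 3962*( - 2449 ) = 2^1*7^1 *31^1*79^1*283^1 * 8923^1 = 86579315774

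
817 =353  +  464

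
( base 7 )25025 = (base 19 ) i20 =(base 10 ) 6536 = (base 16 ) 1988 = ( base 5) 202121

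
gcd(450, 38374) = 2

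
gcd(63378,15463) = 7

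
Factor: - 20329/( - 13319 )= 19^( - 1)*29^1 = 29/19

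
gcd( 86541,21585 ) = 3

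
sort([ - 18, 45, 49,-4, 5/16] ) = [-18 ,-4, 5/16 , 45, 49]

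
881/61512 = 881/61512 = 0.01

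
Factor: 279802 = 2^1*139901^1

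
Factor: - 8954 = - 2^1*11^2*37^1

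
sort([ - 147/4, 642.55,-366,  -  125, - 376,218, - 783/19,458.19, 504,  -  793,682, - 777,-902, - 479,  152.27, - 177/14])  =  [ - 902,-793, - 777, - 479, - 376, - 366,-125, -783/19, - 147/4,  -  177/14, 152.27, 218, 458.19,504, 642.55, 682 ] 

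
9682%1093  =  938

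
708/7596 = 59/633 =0.09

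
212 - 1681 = - 1469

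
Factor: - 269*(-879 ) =3^1*269^1*293^1 = 236451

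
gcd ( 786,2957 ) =1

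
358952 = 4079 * 88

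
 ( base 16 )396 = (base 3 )1021000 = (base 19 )2A6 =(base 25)1bi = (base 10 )918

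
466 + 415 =881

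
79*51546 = 4072134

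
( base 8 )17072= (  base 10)7738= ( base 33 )73g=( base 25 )C9D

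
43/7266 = 43/7266 = 0.01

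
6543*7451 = 48751893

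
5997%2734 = 529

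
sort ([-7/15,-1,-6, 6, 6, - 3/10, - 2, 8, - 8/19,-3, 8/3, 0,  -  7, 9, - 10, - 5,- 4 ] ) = [ - 10, - 7,-6, - 5,-4,-3, - 2, - 1,-7/15, - 8/19, - 3/10, 0, 8/3 , 6,6,8, 9 ] 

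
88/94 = 44/47 =0.94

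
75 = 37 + 38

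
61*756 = 46116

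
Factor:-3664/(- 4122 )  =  8/9 = 2^3*3^ ( - 2)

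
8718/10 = 4359/5 = 871.80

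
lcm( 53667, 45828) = 4078692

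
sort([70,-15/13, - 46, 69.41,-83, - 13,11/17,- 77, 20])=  [ - 83,-77, - 46, - 13,-15/13, 11/17, 20, 69.41, 70 ] 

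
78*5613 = 437814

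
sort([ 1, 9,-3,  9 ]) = [-3,1, 9,9 ] 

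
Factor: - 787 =-787^1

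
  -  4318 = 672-4990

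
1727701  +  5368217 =7095918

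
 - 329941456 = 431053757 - 760995213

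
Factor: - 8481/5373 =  - 3^( -2)*11^1*199^( - 1)*257^1 = - 2827/1791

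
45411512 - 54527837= - 9116325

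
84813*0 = 0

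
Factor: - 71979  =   - 3^1*23993^1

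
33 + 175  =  208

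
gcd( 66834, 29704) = 7426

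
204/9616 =51/2404 = 0.02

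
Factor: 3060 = 2^2*3^2*5^1*17^1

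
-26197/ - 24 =1091 + 13/24 = 1091.54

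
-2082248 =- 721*2888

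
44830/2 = 22415=22415.00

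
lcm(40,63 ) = 2520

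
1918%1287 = 631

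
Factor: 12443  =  23^1*541^1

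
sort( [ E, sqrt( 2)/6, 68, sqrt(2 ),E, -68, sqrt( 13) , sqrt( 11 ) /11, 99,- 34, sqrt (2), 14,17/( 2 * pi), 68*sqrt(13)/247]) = [-68, - 34,sqrt( 2 )/6, sqrt( 11)/11, 68*sqrt( 13 )/247 , sqrt( 2), sqrt( 2 ), 17/( 2*pi ), E, E, sqrt( 13 ), 14, 68 , 99]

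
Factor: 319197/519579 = 3^(  -  1)*103^1*1033^1*57731^(- 1) = 106399/173193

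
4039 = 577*7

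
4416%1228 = 732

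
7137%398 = 371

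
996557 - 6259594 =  - 5263037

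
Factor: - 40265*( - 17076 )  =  2^2 * 3^1*5^1*1423^1*8053^1 = 687565140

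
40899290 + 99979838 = 140879128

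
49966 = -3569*( - 14)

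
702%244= 214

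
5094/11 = 5094/11 = 463.09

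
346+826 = 1172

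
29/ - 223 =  - 29/223=- 0.13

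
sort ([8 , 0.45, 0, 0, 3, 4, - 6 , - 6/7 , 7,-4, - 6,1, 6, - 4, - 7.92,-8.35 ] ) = [ - 8.35, - 7.92,  -  6, - 6,-4,-4, -6/7,  0 , 0, 0.45, 1, 3 , 4,  6, 7,8 ]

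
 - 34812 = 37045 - 71857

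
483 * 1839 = 888237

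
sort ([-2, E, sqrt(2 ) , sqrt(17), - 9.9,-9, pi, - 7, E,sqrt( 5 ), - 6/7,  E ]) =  [ - 9.9,- 9, - 7 , - 2, - 6/7,  sqrt(2) , sqrt(5 ), E,  E , E,  pi, sqrt( 17)]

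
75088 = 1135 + 73953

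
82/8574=41/4287 = 0.01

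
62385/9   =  6931+ 2/3=6931.67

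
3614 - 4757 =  - 1143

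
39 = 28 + 11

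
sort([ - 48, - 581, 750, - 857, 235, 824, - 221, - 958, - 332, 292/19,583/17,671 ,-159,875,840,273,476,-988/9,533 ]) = [  -  958, - 857, - 581, - 332, - 221, - 159, - 988/9, - 48,292/19,583/17,235, 273,476,533, 671,750,824,840, 875 ] 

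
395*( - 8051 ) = - 3180145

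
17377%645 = 607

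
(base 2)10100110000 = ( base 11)AA8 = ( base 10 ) 1328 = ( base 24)278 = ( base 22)2G8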